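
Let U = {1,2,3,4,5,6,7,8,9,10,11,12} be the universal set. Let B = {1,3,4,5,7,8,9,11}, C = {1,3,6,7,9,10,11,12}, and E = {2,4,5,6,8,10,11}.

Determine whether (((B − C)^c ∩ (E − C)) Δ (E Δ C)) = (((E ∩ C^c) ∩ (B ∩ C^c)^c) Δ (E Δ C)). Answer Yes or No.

B − C = {4,5,8}
(B − C)^c = {1,2,3,6,7,9,10,11,12}
E − C = {2,4,5,8}
(B − C)^c ∩ (E − C) = {2}
E Δ C = {1,2,3,4,5,7,8,9,12}
((B − C)^c ∩ (E − C)) Δ (E Δ C) = {1,3,4,5,7,8,9,12}
C^c = {2,4,5,8}
E ∩ C^c = {2,4,5,8}
B ∩ C^c = {4,5,8}
(B ∩ C^c)^c = {1,2,3,6,7,9,10,11,12}
(E ∩ C^c) ∩ (B ∩ C^c)^c = {2}
((E ∩ C^c) ∩ (B ∩ C^c)^c) Δ (E Δ C) = {1,3,4,5,7,8,9,12}
Both equal {1,3,4,5,7,8,9,12}, so ((B − C)^c ∩ (E − C)) Δ (E Δ C) = ((E ∩ C^c) ∩ (B ∩ C^c)^c) Δ (E Δ C).

Yes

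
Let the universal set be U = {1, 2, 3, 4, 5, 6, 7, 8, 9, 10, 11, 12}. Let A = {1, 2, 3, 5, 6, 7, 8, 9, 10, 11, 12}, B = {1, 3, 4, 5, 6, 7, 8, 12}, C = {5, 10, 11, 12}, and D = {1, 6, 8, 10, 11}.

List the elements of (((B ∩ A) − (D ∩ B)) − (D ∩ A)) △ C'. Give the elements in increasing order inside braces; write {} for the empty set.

B ∩ A = {1, 3, 5, 6, 7, 8, 12}
D ∩ B = {1, 6, 8}
(B ∩ A) − (D ∩ B) = {3, 5, 7, 12}
D ∩ A = {1, 6, 8, 10, 11}
((B ∩ A) − (D ∩ B)) − (D ∩ A) = {3, 5, 7, 12}
C' = {1, 2, 3, 4, 6, 7, 8, 9}
(((B ∩ A) − (D ∩ B)) − (D ∩ A)) △ C' = {1, 2, 4, 5, 6, 8, 9, 12}

{1, 2, 4, 5, 6, 8, 9, 12}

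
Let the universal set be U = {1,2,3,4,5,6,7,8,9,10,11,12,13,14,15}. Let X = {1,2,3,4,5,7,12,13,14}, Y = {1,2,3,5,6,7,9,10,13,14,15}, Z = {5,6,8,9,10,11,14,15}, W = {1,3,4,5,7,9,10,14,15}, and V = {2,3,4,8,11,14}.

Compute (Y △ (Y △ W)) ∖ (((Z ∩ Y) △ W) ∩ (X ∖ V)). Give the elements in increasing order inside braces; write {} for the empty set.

{3,4,5,9,10,14,15}

Y △ W = {2,4,6,13}
Y △ (Y △ W) = {1,3,4,5,7,9,10,14,15}
Z ∩ Y = {5,6,9,10,14,15}
(Z ∩ Y) △ W = {1,3,4,6,7}
X ∖ V = {1,5,7,12,13}
((Z ∩ Y) △ W) ∩ (X ∖ V) = {1,7}
(Y △ (Y △ W)) ∖ (((Z ∩ Y) △ W) ∩ (X ∖ V)) = {3,4,5,9,10,14,15}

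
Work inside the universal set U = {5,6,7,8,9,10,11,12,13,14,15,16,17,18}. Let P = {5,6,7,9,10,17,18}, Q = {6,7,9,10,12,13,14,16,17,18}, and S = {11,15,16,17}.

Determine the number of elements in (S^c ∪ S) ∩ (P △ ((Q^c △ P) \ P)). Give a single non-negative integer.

10

S^c = {5,6,7,8,9,10,12,13,14,18}
S^c ∪ S = {5,6,7,8,9,10,11,12,13,14,15,16,17,18}
Q^c = {5,8,11,15}
Q^c △ P = {6,7,8,9,10,11,15,17,18}
(Q^c △ P) \ P = {8,11,15}
P △ ((Q^c △ P) \ P) = {5,6,7,8,9,10,11,15,17,18}
(S^c ∪ S) ∩ (P △ ((Q^c △ P) \ P)) = {5,6,7,8,9,10,11,15,17,18}
|(S^c ∪ S) ∩ (P △ ((Q^c △ P) \ P))| = 10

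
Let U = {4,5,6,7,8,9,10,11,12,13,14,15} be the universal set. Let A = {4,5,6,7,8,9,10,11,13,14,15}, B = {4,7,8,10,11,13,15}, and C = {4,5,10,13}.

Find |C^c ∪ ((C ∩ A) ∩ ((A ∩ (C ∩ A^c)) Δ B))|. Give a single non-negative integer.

C^c = {6,7,8,9,11,12,14,15}
C ∩ A = {4,5,10,13}
A^c = {12}
C ∩ A^c = {}
A ∩ (C ∩ A^c) = {}
(A ∩ (C ∩ A^c)) Δ B = {4,7,8,10,11,13,15}
(C ∩ A) ∩ ((A ∩ (C ∩ A^c)) Δ B) = {4,10,13}
C^c ∪ ((C ∩ A) ∩ ((A ∩ (C ∩ A^c)) Δ B)) = {4,6,7,8,9,10,11,12,13,14,15}
|C^c ∪ ((C ∩ A) ∩ ((A ∩ (C ∩ A^c)) Δ B))| = 11

11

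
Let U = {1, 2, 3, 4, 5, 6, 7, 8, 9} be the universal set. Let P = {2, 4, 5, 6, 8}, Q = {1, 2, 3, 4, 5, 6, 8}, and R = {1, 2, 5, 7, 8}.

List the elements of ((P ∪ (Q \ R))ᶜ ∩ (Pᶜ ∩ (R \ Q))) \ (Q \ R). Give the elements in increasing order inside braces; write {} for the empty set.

Q \ R = {3, 4, 6}
P ∪ (Q \ R) = {2, 3, 4, 5, 6, 8}
(P ∪ (Q \ R))ᶜ = {1, 7, 9}
Pᶜ = {1, 3, 7, 9}
R \ Q = {7}
Pᶜ ∩ (R \ Q) = {7}
(P ∪ (Q \ R))ᶜ ∩ (Pᶜ ∩ (R \ Q)) = {7}
((P ∪ (Q \ R))ᶜ ∩ (Pᶜ ∩ (R \ Q))) \ (Q \ R) = {7}

{7}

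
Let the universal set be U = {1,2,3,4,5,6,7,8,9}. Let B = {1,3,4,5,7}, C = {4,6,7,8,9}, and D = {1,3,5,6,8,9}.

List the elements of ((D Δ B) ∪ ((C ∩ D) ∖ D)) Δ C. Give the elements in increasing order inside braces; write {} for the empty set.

{}

D Δ B = {4,6,7,8,9}
C ∩ D = {6,8,9}
(C ∩ D) ∖ D = {}
(D Δ B) ∪ ((C ∩ D) ∖ D) = {4,6,7,8,9}
((D Δ B) ∪ ((C ∩ D) ∖ D)) Δ C = {}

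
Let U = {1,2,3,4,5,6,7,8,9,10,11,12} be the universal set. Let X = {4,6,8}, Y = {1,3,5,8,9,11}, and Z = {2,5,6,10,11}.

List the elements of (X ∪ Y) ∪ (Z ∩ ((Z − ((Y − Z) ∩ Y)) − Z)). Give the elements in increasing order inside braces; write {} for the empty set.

X ∪ Y = {1,3,4,5,6,8,9,11}
Y − Z = {1,3,8,9}
(Y − Z) ∩ Y = {1,3,8,9}
Z − ((Y − Z) ∩ Y) = {2,5,6,10,11}
(Z − ((Y − Z) ∩ Y)) − Z = {}
Z ∩ ((Z − ((Y − Z) ∩ Y)) − Z) = {}
(X ∪ Y) ∪ (Z ∩ ((Z − ((Y − Z) ∩ Y)) − Z)) = {1,3,4,5,6,8,9,11}

{1,3,4,5,6,8,9,11}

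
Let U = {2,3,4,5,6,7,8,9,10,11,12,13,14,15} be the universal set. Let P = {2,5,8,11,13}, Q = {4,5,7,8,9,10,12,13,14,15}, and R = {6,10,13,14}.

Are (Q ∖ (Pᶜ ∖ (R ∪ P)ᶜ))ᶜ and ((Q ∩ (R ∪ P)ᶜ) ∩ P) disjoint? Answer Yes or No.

Pᶜ = {3,4,6,7,9,10,12,14,15}
R ∪ P = {2,5,6,8,10,11,13,14}
(R ∪ P)ᶜ = {3,4,7,9,12,15}
Pᶜ ∖ (R ∪ P)ᶜ = {6,10,14}
Q ∖ (Pᶜ ∖ (R ∪ P)ᶜ) = {4,5,7,8,9,12,13,15}
(Q ∖ (Pᶜ ∖ (R ∪ P)ᶜ))ᶜ = {2,3,6,10,11,14}
Q ∩ (R ∪ P)ᶜ = {4,7,9,12,15}
(Q ∩ (R ∪ P)ᶜ) ∩ P = {}
{2,3,6,10,11,14} and {} share no elements.

Yes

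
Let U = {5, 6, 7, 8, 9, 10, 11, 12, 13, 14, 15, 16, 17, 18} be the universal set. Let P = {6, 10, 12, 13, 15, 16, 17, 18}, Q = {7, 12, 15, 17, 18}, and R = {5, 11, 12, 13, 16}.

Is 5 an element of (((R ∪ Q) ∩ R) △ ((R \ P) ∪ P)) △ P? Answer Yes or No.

No

5 ∈ R and 5 ∉ Q, so 5 ∈ R ∪ Q
5 ∈ (R ∪ Q) and 5 ∈ R, so 5 ∈ (R ∪ Q) ∩ R
5 ∈ R and 5 ∉ P, so 5 ∈ R \ P
5 ∈ (R \ P) and 5 ∉ P, so 5 ∈ (R \ P) ∪ P
5 ∈ ((R ∪ Q) ∩ R) and 5 ∈ ((R \ P) ∪ P), so 5 ∉ ((R ∪ Q) ∩ R) △ ((R \ P) ∪ P)
5 ∉ (((R ∪ Q) ∩ R) △ ((R \ P) ∪ P)) and 5 ∉ P, so 5 ∉ (((R ∪ Q) ∩ R) △ ((R \ P) ∪ P)) △ P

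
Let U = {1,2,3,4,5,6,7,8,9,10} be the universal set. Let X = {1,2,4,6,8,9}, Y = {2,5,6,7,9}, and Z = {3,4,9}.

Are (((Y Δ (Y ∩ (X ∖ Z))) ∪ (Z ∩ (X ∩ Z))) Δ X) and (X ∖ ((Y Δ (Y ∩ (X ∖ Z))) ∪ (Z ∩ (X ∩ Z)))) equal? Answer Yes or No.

No

X ∖ Z = {1,2,6,8}
Y ∩ (X ∖ Z) = {2,6}
Y Δ (Y ∩ (X ∖ Z)) = {5,7,9}
X ∩ Z = {4,9}
Z ∩ (X ∩ Z) = {4,9}
(Y Δ (Y ∩ (X ∖ Z))) ∪ (Z ∩ (X ∩ Z)) = {4,5,7,9}
((Y Δ (Y ∩ (X ∖ Z))) ∪ (Z ∩ (X ∩ Z))) Δ X = {1,2,5,6,7,8}
X ∖ ((Y Δ (Y ∩ (X ∖ Z))) ∪ (Z ∩ (X ∩ Z))) = {1,2,6,8}
5 ∈ ((Y Δ (Y ∩ (X ∖ Z))) ∪ (Z ∩ (X ∩ Z))) Δ X but 5 ∉ X ∖ ((Y Δ (Y ∩ (X ∖ Z))) ∪ (Z ∩ (X ∩ Z))), so they differ.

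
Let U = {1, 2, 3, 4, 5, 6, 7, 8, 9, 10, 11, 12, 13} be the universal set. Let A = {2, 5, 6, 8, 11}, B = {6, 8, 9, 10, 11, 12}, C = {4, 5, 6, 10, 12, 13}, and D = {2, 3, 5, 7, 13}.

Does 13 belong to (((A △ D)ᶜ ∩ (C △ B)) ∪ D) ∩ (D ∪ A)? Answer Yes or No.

Yes

13 ∉ A and 13 ∈ D, so 13 ∈ A △ D
13 ∉ (A △ D)ᶜ since 13 ∈ (A △ D)
13 ∈ C and 13 ∉ B, so 13 ∈ C △ B
13 ∉ (A △ D)ᶜ and 13 ∈ (C △ B), so 13 ∉ (A △ D)ᶜ ∩ (C △ B)
13 ∉ ((A △ D)ᶜ ∩ (C △ B)) and 13 ∈ D, so 13 ∈ ((A △ D)ᶜ ∩ (C △ B)) ∪ D
13 ∈ D and 13 ∉ A, so 13 ∈ D ∪ A
13 ∈ (((A △ D)ᶜ ∩ (C △ B)) ∪ D) and 13 ∈ (D ∪ A), so 13 ∈ (((A △ D)ᶜ ∩ (C △ B)) ∪ D) ∩ (D ∪ A)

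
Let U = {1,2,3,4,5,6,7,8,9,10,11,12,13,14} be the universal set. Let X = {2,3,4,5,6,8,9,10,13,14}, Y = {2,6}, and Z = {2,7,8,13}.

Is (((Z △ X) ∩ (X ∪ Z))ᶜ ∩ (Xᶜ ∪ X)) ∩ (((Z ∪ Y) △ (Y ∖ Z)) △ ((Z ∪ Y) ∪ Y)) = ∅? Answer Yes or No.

Yes

Z △ X = {3,4,5,6,7,9,10,14}
X ∪ Z = {2,3,4,5,6,7,8,9,10,13,14}
(Z △ X) ∩ (X ∪ Z) = {3,4,5,6,7,9,10,14}
((Z △ X) ∩ (X ∪ Z))ᶜ = {1,2,8,11,12,13}
Xᶜ = {1,7,11,12}
Xᶜ ∪ X = {1,2,3,4,5,6,7,8,9,10,11,12,13,14}
((Z △ X) ∩ (X ∪ Z))ᶜ ∩ (Xᶜ ∪ X) = {1,2,8,11,12,13}
Z ∪ Y = {2,6,7,8,13}
Y ∖ Z = {6}
(Z ∪ Y) △ (Y ∖ Z) = {2,7,8,13}
(Z ∪ Y) ∪ Y = {2,6,7,8,13}
((Z ∪ Y) △ (Y ∖ Z)) △ ((Z ∪ Y) ∪ Y) = {6}
{1,2,8,11,12,13} and {6} share no elements.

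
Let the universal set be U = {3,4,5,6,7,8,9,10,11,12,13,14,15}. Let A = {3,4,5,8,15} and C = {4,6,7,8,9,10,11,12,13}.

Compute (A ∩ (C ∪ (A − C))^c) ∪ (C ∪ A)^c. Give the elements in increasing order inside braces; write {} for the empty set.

{14}

A − C = {3,5,15}
C ∪ (A − C) = {3,4,5,6,7,8,9,10,11,12,13,15}
(C ∪ (A − C))^c = {14}
A ∩ (C ∪ (A − C))^c = {}
C ∪ A = {3,4,5,6,7,8,9,10,11,12,13,15}
(C ∪ A)^c = {14}
(A ∩ (C ∪ (A − C))^c) ∪ (C ∪ A)^c = {14}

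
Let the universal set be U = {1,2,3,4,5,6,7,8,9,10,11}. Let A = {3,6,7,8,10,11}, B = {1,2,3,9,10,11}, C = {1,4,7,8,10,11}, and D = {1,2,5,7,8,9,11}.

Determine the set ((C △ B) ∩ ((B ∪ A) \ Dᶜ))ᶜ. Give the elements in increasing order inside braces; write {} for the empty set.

{1,3,4,5,6,10,11}

C △ B = {2,3,4,7,8,9}
B ∪ A = {1,2,3,6,7,8,9,10,11}
Dᶜ = {3,4,6,10}
(B ∪ A) \ Dᶜ = {1,2,7,8,9,11}
(C △ B) ∩ ((B ∪ A) \ Dᶜ) = {2,7,8,9}
((C △ B) ∩ ((B ∪ A) \ Dᶜ))ᶜ = {1,3,4,5,6,10,11}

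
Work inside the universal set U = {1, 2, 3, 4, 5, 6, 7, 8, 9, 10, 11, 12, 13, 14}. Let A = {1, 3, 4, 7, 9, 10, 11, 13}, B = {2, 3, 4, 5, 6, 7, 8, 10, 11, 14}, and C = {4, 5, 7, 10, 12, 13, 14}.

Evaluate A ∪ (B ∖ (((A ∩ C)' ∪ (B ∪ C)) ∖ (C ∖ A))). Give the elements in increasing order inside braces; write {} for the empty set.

A ∩ C = {4, 7, 10, 13}
(A ∩ C)' = {1, 2, 3, 5, 6, 8, 9, 11, 12, 14}
B ∪ C = {2, 3, 4, 5, 6, 7, 8, 10, 11, 12, 13, 14}
(A ∩ C)' ∪ (B ∪ C) = {1, 2, 3, 4, 5, 6, 7, 8, 9, 10, 11, 12, 13, 14}
C ∖ A = {5, 12, 14}
((A ∩ C)' ∪ (B ∪ C)) ∖ (C ∖ A) = {1, 2, 3, 4, 6, 7, 8, 9, 10, 11, 13}
B ∖ (((A ∩ C)' ∪ (B ∪ C)) ∖ (C ∖ A)) = {5, 14}
A ∪ (B ∖ (((A ∩ C)' ∪ (B ∪ C)) ∖ (C ∖ A))) = {1, 3, 4, 5, 7, 9, 10, 11, 13, 14}

{1, 3, 4, 5, 7, 9, 10, 11, 13, 14}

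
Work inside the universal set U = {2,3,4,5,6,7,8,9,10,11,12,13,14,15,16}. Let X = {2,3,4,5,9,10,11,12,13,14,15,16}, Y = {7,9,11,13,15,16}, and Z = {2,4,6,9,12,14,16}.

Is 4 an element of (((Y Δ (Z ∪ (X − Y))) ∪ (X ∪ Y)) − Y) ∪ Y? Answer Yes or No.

Yes

4 ∈ X and 4 ∉ Y, so 4 ∈ X − Y
4 ∈ Z and 4 ∈ (X − Y), so 4 ∈ Z ∪ (X − Y)
4 ∉ Y and 4 ∈ (Z ∪ (X − Y)), so 4 ∈ Y Δ (Z ∪ (X − Y))
4 ∈ X and 4 ∉ Y, so 4 ∈ X ∪ Y
4 ∈ (Y Δ (Z ∪ (X − Y))) and 4 ∈ (X ∪ Y), so 4 ∈ (Y Δ (Z ∪ (X − Y))) ∪ (X ∪ Y)
4 ∈ ((Y Δ (Z ∪ (X − Y))) ∪ (X ∪ Y)) and 4 ∉ Y, so 4 ∈ ((Y Δ (Z ∪ (X − Y))) ∪ (X ∪ Y)) − Y
4 ∈ (((Y Δ (Z ∪ (X − Y))) ∪ (X ∪ Y)) − Y) and 4 ∉ Y, so 4 ∈ (((Y Δ (Z ∪ (X − Y))) ∪ (X ∪ Y)) − Y) ∪ Y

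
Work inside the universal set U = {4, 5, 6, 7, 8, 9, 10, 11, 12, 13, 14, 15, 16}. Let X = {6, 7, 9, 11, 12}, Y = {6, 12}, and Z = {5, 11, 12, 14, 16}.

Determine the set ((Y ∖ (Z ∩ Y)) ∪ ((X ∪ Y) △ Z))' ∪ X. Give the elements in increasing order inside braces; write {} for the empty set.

{4, 6, 7, 8, 9, 10, 11, 12, 13, 15}

Z ∩ Y = {12}
Y ∖ (Z ∩ Y) = {6}
X ∪ Y = {6, 7, 9, 11, 12}
(X ∪ Y) △ Z = {5, 6, 7, 9, 14, 16}
(Y ∖ (Z ∩ Y)) ∪ ((X ∪ Y) △ Z) = {5, 6, 7, 9, 14, 16}
((Y ∖ (Z ∩ Y)) ∪ ((X ∪ Y) △ Z))' = {4, 8, 10, 11, 12, 13, 15}
((Y ∖ (Z ∩ Y)) ∪ ((X ∪ Y) △ Z))' ∪ X = {4, 6, 7, 8, 9, 10, 11, 12, 13, 15}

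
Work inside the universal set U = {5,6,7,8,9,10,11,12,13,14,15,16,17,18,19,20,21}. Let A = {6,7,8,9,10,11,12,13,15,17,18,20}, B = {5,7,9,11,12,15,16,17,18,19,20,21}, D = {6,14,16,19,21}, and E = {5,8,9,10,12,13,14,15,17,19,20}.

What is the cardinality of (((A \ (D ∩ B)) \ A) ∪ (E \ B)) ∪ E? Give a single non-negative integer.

D ∩ B = {16,19,21}
A \ (D ∩ B) = {6,7,8,9,10,11,12,13,15,17,18,20}
(A \ (D ∩ B)) \ A = {}
E \ B = {8,10,13,14}
((A \ (D ∩ B)) \ A) ∪ (E \ B) = {8,10,13,14}
(((A \ (D ∩ B)) \ A) ∪ (E \ B)) ∪ E = {5,8,9,10,12,13,14,15,17,19,20}
|(((A \ (D ∩ B)) \ A) ∪ (E \ B)) ∪ E| = 11

11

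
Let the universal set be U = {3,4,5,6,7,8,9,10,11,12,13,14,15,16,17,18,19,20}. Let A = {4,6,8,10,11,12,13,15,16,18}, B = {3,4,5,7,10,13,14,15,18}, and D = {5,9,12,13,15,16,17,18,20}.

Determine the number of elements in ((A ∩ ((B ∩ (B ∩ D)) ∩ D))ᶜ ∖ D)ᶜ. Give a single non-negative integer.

9

B ∩ D = {5,13,15,18}
B ∩ (B ∩ D) = {5,13,15,18}
(B ∩ (B ∩ D)) ∩ D = {5,13,15,18}
A ∩ ((B ∩ (B ∩ D)) ∩ D) = {13,15,18}
(A ∩ ((B ∩ (B ∩ D)) ∩ D))ᶜ = {3,4,5,6,7,8,9,10,11,12,14,16,17,19,20}
(A ∩ ((B ∩ (B ∩ D)) ∩ D))ᶜ ∖ D = {3,4,6,7,8,10,11,14,19}
((A ∩ ((B ∩ (B ∩ D)) ∩ D))ᶜ ∖ D)ᶜ = {5,9,12,13,15,16,17,18,20}
|((A ∩ ((B ∩ (B ∩ D)) ∩ D))ᶜ ∖ D)ᶜ| = 9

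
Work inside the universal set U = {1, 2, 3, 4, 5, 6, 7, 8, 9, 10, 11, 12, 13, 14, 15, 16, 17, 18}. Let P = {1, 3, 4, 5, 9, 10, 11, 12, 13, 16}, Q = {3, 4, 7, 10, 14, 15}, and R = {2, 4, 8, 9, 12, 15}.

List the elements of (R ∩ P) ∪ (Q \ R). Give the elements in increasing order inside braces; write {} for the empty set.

{3, 4, 7, 9, 10, 12, 14}

R ∩ P = {4, 9, 12}
Q \ R = {3, 7, 10, 14}
(R ∩ P) ∪ (Q \ R) = {3, 4, 7, 9, 10, 12, 14}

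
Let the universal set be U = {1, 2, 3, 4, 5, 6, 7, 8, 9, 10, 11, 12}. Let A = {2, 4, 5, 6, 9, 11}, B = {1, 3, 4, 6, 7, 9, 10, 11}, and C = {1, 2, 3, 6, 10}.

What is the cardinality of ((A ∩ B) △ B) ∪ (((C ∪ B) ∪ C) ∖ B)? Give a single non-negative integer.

A ∩ B = {4, 6, 9, 11}
(A ∩ B) △ B = {1, 3, 7, 10}
C ∪ B = {1, 2, 3, 4, 6, 7, 9, 10, 11}
(C ∪ B) ∪ C = {1, 2, 3, 4, 6, 7, 9, 10, 11}
((C ∪ B) ∪ C) ∖ B = {2}
((A ∩ B) △ B) ∪ (((C ∪ B) ∪ C) ∖ B) = {1, 2, 3, 7, 10}
|((A ∩ B) △ B) ∪ (((C ∪ B) ∪ C) ∖ B)| = 5

5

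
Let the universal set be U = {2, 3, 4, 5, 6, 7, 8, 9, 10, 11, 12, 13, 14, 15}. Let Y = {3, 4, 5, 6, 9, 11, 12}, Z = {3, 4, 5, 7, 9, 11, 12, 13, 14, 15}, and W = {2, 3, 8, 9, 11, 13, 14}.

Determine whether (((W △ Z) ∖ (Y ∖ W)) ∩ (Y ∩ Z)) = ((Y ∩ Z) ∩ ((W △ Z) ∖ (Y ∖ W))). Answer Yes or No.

W △ Z = {2, 4, 5, 7, 8, 12, 15}
Y ∖ W = {4, 5, 6, 12}
(W △ Z) ∖ (Y ∖ W) = {2, 7, 8, 15}
Y ∩ Z = {3, 4, 5, 9, 11, 12}
((W △ Z) ∖ (Y ∖ W)) ∩ (Y ∩ Z) = {}
(Y ∩ Z) ∩ ((W △ Z) ∖ (Y ∖ W)) = {}
Both equal {}, so ((W △ Z) ∖ (Y ∖ W)) ∩ (Y ∩ Z) = (Y ∩ Z) ∩ ((W △ Z) ∖ (Y ∖ W)).

Yes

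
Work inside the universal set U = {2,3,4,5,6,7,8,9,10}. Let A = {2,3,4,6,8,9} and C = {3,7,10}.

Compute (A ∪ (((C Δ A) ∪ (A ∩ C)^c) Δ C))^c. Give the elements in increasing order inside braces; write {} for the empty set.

{7,10}

C Δ A = {2,4,6,7,8,9,10}
A ∩ C = {3}
(A ∩ C)^c = {2,4,5,6,7,8,9,10}
(C Δ A) ∪ (A ∩ C)^c = {2,4,5,6,7,8,9,10}
((C Δ A) ∪ (A ∩ C)^c) Δ C = {2,3,4,5,6,8,9}
A ∪ (((C Δ A) ∪ (A ∩ C)^c) Δ C) = {2,3,4,5,6,8,9}
(A ∪ (((C Δ A) ∪ (A ∩ C)^c) Δ C))^c = {7,10}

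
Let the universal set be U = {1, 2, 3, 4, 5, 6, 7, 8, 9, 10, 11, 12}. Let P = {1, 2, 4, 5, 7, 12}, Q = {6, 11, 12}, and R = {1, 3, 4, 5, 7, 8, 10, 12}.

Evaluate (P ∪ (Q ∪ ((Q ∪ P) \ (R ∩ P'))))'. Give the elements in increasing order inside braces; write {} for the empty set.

Q ∪ P = {1, 2, 4, 5, 6, 7, 11, 12}
P' = {3, 6, 8, 9, 10, 11}
R ∩ P' = {3, 8, 10}
(Q ∪ P) \ (R ∩ P') = {1, 2, 4, 5, 6, 7, 11, 12}
Q ∪ ((Q ∪ P) \ (R ∩ P')) = {1, 2, 4, 5, 6, 7, 11, 12}
P ∪ (Q ∪ ((Q ∪ P) \ (R ∩ P'))) = {1, 2, 4, 5, 6, 7, 11, 12}
(P ∪ (Q ∪ ((Q ∪ P) \ (R ∩ P'))))' = {3, 8, 9, 10}

{3, 8, 9, 10}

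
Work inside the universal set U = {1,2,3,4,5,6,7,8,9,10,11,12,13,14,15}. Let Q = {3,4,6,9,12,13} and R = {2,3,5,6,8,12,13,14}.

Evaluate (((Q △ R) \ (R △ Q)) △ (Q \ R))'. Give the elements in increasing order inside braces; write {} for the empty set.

Q △ R = {2,4,5,8,9,14}
R △ Q = {2,4,5,8,9,14}
(Q △ R) \ (R △ Q) = {}
Q \ R = {4,9}
((Q △ R) \ (R △ Q)) △ (Q \ R) = {4,9}
(((Q △ R) \ (R △ Q)) △ (Q \ R))' = {1,2,3,5,6,7,8,10,11,12,13,14,15}

{1,2,3,5,6,7,8,10,11,12,13,14,15}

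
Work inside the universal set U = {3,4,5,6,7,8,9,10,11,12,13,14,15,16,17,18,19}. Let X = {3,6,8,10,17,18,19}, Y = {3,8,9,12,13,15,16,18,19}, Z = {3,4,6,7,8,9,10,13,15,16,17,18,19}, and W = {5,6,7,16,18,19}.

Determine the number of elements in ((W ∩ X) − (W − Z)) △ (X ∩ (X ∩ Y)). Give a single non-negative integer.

3

W ∩ X = {6,18,19}
W − Z = {5}
(W ∩ X) − (W − Z) = {6,18,19}
X ∩ Y = {3,8,18,19}
X ∩ (X ∩ Y) = {3,8,18,19}
((W ∩ X) − (W − Z)) △ (X ∩ (X ∩ Y)) = {3,6,8}
|((W ∩ X) − (W − Z)) △ (X ∩ (X ∩ Y))| = 3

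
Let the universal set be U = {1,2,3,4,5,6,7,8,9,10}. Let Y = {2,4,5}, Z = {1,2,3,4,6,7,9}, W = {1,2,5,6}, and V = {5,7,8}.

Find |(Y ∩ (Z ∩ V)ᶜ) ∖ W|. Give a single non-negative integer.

1

Z ∩ V = {7}
(Z ∩ V)ᶜ = {1,2,3,4,5,6,8,9,10}
Y ∩ (Z ∩ V)ᶜ = {2,4,5}
(Y ∩ (Z ∩ V)ᶜ) ∖ W = {4}
|(Y ∩ (Z ∩ V)ᶜ) ∖ W| = 1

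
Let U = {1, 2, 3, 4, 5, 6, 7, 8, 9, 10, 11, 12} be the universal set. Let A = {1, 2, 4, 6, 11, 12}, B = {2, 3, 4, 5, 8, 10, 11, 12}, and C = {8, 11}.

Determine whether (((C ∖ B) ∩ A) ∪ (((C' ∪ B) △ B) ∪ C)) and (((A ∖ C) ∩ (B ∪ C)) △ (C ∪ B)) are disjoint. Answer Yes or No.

No

C ∖ B = {}
(C ∖ B) ∩ A = {}
C' = {1, 2, 3, 4, 5, 6, 7, 9, 10, 12}
C' ∪ B = {1, 2, 3, 4, 5, 6, 7, 8, 9, 10, 11, 12}
(C' ∪ B) △ B = {1, 6, 7, 9}
((C' ∪ B) △ B) ∪ C = {1, 6, 7, 8, 9, 11}
((C ∖ B) ∩ A) ∪ (((C' ∪ B) △ B) ∪ C) = {1, 6, 7, 8, 9, 11}
A ∖ C = {1, 2, 4, 6, 12}
B ∪ C = {2, 3, 4, 5, 8, 10, 11, 12}
(A ∖ C) ∩ (B ∪ C) = {2, 4, 12}
C ∪ B = {2, 3, 4, 5, 8, 10, 11, 12}
((A ∖ C) ∩ (B ∪ C)) △ (C ∪ B) = {3, 5, 8, 10, 11}
8 lies in both, so they are not disjoint.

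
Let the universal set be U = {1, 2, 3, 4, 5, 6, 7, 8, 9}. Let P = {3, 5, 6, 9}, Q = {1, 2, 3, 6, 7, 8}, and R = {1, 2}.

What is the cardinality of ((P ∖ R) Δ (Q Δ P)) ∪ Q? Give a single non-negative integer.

6

P ∖ R = {3, 5, 6, 9}
Q Δ P = {1, 2, 5, 7, 8, 9}
(P ∖ R) Δ (Q Δ P) = {1, 2, 3, 6, 7, 8}
((P ∖ R) Δ (Q Δ P)) ∪ Q = {1, 2, 3, 6, 7, 8}
|((P ∖ R) Δ (Q Δ P)) ∪ Q| = 6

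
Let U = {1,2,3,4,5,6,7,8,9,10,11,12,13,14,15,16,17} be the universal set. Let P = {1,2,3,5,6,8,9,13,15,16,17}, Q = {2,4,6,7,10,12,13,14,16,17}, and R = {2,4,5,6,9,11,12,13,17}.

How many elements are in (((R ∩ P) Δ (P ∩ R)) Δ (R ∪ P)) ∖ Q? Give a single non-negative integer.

R ∩ P = {2,5,6,9,13,17}
P ∩ R = {2,5,6,9,13,17}
(R ∩ P) Δ (P ∩ R) = {}
R ∪ P = {1,2,3,4,5,6,8,9,11,12,13,15,16,17}
((R ∩ P) Δ (P ∩ R)) Δ (R ∪ P) = {1,2,3,4,5,6,8,9,11,12,13,15,16,17}
(((R ∩ P) Δ (P ∩ R)) Δ (R ∪ P)) ∖ Q = {1,3,5,8,9,11,15}
|(((R ∩ P) Δ (P ∩ R)) Δ (R ∪ P)) ∖ Q| = 7

7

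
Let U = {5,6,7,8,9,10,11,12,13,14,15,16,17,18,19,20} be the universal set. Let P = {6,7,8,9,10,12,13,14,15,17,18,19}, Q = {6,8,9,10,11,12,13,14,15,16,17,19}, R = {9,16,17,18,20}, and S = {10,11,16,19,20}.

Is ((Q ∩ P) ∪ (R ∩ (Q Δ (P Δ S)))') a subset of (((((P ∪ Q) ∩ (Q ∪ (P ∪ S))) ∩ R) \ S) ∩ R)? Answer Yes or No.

Q ∩ P = {6,8,9,10,12,13,14,15,17,19}
P Δ S = {6,7,8,9,11,12,13,14,15,16,17,18,20}
Q Δ (P Δ S) = {7,10,18,19,20}
R ∩ (Q Δ (P Δ S)) = {18,20}
(R ∩ (Q Δ (P Δ S)))' = {5,6,7,8,9,10,11,12,13,14,15,16,17,19}
(Q ∩ P) ∪ (R ∩ (Q Δ (P Δ S)))' = {5,6,7,8,9,10,11,12,13,14,15,16,17,19}
P ∪ Q = {6,7,8,9,10,11,12,13,14,15,16,17,18,19}
P ∪ S = {6,7,8,9,10,11,12,13,14,15,16,17,18,19,20}
Q ∪ (P ∪ S) = {6,7,8,9,10,11,12,13,14,15,16,17,18,19,20}
(P ∪ Q) ∩ (Q ∪ (P ∪ S)) = {6,7,8,9,10,11,12,13,14,15,16,17,18,19}
((P ∪ Q) ∩ (Q ∪ (P ∪ S))) ∩ R = {9,16,17,18}
(((P ∪ Q) ∩ (Q ∪ (P ∪ S))) ∩ R) \ S = {9,17,18}
((((P ∪ Q) ∩ (Q ∪ (P ∪ S))) ∩ R) \ S) ∩ R = {9,17,18}
5 ∈ (Q ∩ P) ∪ (R ∩ (Q Δ (P Δ S)))' but 5 ∉ ((((P ∪ Q) ∩ (Q ∪ (P ∪ S))) ∩ R) \ S) ∩ R, so the inclusion fails.

No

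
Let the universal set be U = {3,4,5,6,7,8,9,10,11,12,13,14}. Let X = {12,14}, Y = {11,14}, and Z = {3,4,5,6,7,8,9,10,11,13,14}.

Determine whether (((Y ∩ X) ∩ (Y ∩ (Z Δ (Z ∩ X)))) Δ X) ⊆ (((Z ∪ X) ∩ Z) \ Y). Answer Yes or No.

Y ∩ X = {14}
Z ∩ X = {14}
Z Δ (Z ∩ X) = {3,4,5,6,7,8,9,10,11,13}
Y ∩ (Z Δ (Z ∩ X)) = {11}
(Y ∩ X) ∩ (Y ∩ (Z Δ (Z ∩ X))) = {}
((Y ∩ X) ∩ (Y ∩ (Z Δ (Z ∩ X)))) Δ X = {12,14}
Z ∪ X = {3,4,5,6,7,8,9,10,11,12,13,14}
(Z ∪ X) ∩ Z = {3,4,5,6,7,8,9,10,11,13,14}
((Z ∪ X) ∩ Z) \ Y = {3,4,5,6,7,8,9,10,13}
12 ∈ ((Y ∩ X) ∩ (Y ∩ (Z Δ (Z ∩ X)))) Δ X but 12 ∉ ((Z ∪ X) ∩ Z) \ Y, so the inclusion fails.

No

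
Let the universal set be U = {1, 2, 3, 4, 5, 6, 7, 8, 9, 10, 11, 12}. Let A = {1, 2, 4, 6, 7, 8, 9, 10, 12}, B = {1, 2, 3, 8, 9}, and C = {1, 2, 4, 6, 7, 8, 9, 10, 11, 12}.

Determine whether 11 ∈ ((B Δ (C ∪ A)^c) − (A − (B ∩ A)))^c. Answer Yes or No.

Yes

11 ∈ C and 11 ∉ A, so 11 ∈ C ∪ A
11 ∉ (C ∪ A)^c since 11 ∈ (C ∪ A)
11 ∉ B and 11 ∉ (C ∪ A)^c, so 11 ∉ B Δ (C ∪ A)^c
11 ∉ B and 11 ∉ A, so 11 ∉ B ∩ A
11 ∉ A and 11 ∉ (B ∩ A), so 11 ∉ A − (B ∩ A)
11 ∉ (B Δ (C ∪ A)^c) and 11 ∉ (A − (B ∩ A)), so 11 ∉ (B Δ (C ∪ A)^c) − (A − (B ∩ A))
11 ∈ ((B Δ (C ∪ A)^c) − (A − (B ∩ A)))^c since 11 ∉ ((B Δ (C ∪ A)^c) − (A − (B ∩ A)))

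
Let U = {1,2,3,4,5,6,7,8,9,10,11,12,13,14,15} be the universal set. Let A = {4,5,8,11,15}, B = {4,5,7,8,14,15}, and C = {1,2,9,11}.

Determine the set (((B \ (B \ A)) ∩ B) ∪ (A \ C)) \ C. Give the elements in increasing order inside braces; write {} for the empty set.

B \ A = {7,14}
B \ (B \ A) = {4,5,8,15}
(B \ (B \ A)) ∩ B = {4,5,8,15}
A \ C = {4,5,8,15}
((B \ (B \ A)) ∩ B) ∪ (A \ C) = {4,5,8,15}
(((B \ (B \ A)) ∩ B) ∪ (A \ C)) \ C = {4,5,8,15}

{4,5,8,15}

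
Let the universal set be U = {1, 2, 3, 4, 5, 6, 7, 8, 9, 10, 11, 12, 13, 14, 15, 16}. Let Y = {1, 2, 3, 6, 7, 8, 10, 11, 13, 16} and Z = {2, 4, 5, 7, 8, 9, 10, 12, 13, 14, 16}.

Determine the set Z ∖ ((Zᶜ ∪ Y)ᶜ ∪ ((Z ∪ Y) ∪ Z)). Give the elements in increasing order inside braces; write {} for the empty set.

Zᶜ = {1, 3, 6, 11, 15}
Zᶜ ∪ Y = {1, 2, 3, 6, 7, 8, 10, 11, 13, 15, 16}
(Zᶜ ∪ Y)ᶜ = {4, 5, 9, 12, 14}
Z ∪ Y = {1, 2, 3, 4, 5, 6, 7, 8, 9, 10, 11, 12, 13, 14, 16}
(Z ∪ Y) ∪ Z = {1, 2, 3, 4, 5, 6, 7, 8, 9, 10, 11, 12, 13, 14, 16}
(Zᶜ ∪ Y)ᶜ ∪ ((Z ∪ Y) ∪ Z) = {1, 2, 3, 4, 5, 6, 7, 8, 9, 10, 11, 12, 13, 14, 16}
Z ∖ ((Zᶜ ∪ Y)ᶜ ∪ ((Z ∪ Y) ∪ Z)) = {}

{}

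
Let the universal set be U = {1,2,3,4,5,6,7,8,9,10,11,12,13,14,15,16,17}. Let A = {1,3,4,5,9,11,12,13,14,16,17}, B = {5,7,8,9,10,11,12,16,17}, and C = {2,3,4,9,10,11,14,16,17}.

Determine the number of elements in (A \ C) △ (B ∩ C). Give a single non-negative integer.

A \ C = {1,5,12,13}
B ∩ C = {9,10,11,16,17}
(A \ C) △ (B ∩ C) = {1,5,9,10,11,12,13,16,17}
|(A \ C) △ (B ∩ C)| = 9

9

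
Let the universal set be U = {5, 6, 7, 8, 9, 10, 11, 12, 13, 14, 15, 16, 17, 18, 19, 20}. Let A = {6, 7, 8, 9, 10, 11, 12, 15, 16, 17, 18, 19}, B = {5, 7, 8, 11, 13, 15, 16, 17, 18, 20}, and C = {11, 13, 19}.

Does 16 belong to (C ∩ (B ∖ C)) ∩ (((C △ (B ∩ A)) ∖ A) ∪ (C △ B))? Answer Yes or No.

No

16 ∈ B and 16 ∉ C, so 16 ∈ B ∖ C
16 ∉ C and 16 ∈ (B ∖ C), so 16 ∉ C ∩ (B ∖ C)
16 ∈ B and 16 ∈ A, so 16 ∈ B ∩ A
16 ∉ C and 16 ∈ (B ∩ A), so 16 ∈ C △ (B ∩ A)
16 ∈ (C △ (B ∩ A)) and 16 ∈ A, so 16 ∉ (C △ (B ∩ A)) ∖ A
16 ∉ C and 16 ∈ B, so 16 ∈ C △ B
16 ∉ ((C △ (B ∩ A)) ∖ A) and 16 ∈ (C △ B), so 16 ∈ ((C △ (B ∩ A)) ∖ A) ∪ (C △ B)
16 ∉ (C ∩ (B ∖ C)) and 16 ∈ (((C △ (B ∩ A)) ∖ A) ∪ (C △ B)), so 16 ∉ (C ∩ (B ∖ C)) ∩ (((C △ (B ∩ A)) ∖ A) ∪ (C △ B))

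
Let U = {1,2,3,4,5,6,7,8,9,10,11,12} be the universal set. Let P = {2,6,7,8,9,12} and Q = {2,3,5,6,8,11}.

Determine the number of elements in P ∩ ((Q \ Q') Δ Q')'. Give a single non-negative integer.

0

Q' = {1,4,7,9,10,12}
Q \ Q' = {2,3,5,6,8,11}
(Q \ Q') Δ Q' = {1,2,3,4,5,6,7,8,9,10,11,12}
((Q \ Q') Δ Q')' = {}
P ∩ ((Q \ Q') Δ Q')' = {}
|P ∩ ((Q \ Q') Δ Q')'| = 0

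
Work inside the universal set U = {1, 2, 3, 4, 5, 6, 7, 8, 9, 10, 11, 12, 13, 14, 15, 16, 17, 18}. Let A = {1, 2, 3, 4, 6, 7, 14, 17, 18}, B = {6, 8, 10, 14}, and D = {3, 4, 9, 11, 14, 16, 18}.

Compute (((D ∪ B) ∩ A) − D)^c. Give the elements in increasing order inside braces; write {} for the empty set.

{1, 2, 3, 4, 5, 7, 8, 9, 10, 11, 12, 13, 14, 15, 16, 17, 18}

D ∪ B = {3, 4, 6, 8, 9, 10, 11, 14, 16, 18}
(D ∪ B) ∩ A = {3, 4, 6, 14, 18}
((D ∪ B) ∩ A) − D = {6}
(((D ∪ B) ∩ A) − D)^c = {1, 2, 3, 4, 5, 7, 8, 9, 10, 11, 12, 13, 14, 15, 16, 17, 18}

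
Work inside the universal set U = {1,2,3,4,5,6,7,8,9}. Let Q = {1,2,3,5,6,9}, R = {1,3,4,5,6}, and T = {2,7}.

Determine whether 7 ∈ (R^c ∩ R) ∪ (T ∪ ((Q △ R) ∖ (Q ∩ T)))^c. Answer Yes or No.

7 ∉ R, so 7 ∈ R^c
7 ∈ R^c and 7 ∉ R, so 7 ∉ R^c ∩ R
7 ∉ Q and 7 ∉ R, so 7 ∉ Q △ R
7 ∉ Q and 7 ∈ T, so 7 ∉ Q ∩ T
7 ∉ (Q △ R) and 7 ∉ (Q ∩ T), so 7 ∉ (Q △ R) ∖ (Q ∩ T)
7 ∈ T and 7 ∉ ((Q △ R) ∖ (Q ∩ T)), so 7 ∈ T ∪ ((Q △ R) ∖ (Q ∩ T))
7 ∉ (T ∪ ((Q △ R) ∖ (Q ∩ T)))^c since 7 ∈ (T ∪ ((Q △ R) ∖ (Q ∩ T)))
7 ∉ (R^c ∩ R) and 7 ∉ (T ∪ ((Q △ R) ∖ (Q ∩ T)))^c, so 7 ∉ (R^c ∩ R) ∪ (T ∪ ((Q △ R) ∖ (Q ∩ T)))^c

No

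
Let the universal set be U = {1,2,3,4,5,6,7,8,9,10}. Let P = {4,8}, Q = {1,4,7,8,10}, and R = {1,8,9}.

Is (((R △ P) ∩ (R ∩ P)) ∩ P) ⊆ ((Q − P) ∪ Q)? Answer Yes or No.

R △ P = {1,4,9}
R ∩ P = {8}
(R △ P) ∩ (R ∩ P) = {}
((R △ P) ∩ (R ∩ P)) ∩ P = {}
Q − P = {1,7,10}
(Q − P) ∪ Q = {1,4,7,8,10}
Every element of {} is in {1,4,7,8,10}, so ((R △ P) ∩ (R ∩ P)) ∩ P ⊆ (Q − P) ∪ Q.

Yes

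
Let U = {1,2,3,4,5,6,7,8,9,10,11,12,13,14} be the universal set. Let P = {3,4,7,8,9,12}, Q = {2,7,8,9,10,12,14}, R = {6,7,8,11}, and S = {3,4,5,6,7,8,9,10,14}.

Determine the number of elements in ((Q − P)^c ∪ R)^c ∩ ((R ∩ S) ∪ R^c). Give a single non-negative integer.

3

Q − P = {2,10,14}
(Q − P)^c = {1,3,4,5,6,7,8,9,11,12,13}
(Q − P)^c ∪ R = {1,3,4,5,6,7,8,9,11,12,13}
((Q − P)^c ∪ R)^c = {2,10,14}
R ∩ S = {6,7,8}
R^c = {1,2,3,4,5,9,10,12,13,14}
(R ∩ S) ∪ R^c = {1,2,3,4,5,6,7,8,9,10,12,13,14}
((Q − P)^c ∪ R)^c ∩ ((R ∩ S) ∪ R^c) = {2,10,14}
|((Q − P)^c ∪ R)^c ∩ ((R ∩ S) ∪ R^c)| = 3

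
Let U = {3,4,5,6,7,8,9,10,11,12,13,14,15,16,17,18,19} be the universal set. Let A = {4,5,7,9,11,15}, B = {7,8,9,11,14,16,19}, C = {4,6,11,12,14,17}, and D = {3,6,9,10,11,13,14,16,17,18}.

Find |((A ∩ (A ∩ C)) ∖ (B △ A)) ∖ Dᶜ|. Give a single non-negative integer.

A ∩ C = {4,11}
A ∩ (A ∩ C) = {4,11}
B △ A = {4,5,8,14,15,16,19}
(A ∩ (A ∩ C)) ∖ (B △ A) = {11}
Dᶜ = {4,5,7,8,12,15,19}
((A ∩ (A ∩ C)) ∖ (B △ A)) ∖ Dᶜ = {11}
|((A ∩ (A ∩ C)) ∖ (B △ A)) ∖ Dᶜ| = 1

1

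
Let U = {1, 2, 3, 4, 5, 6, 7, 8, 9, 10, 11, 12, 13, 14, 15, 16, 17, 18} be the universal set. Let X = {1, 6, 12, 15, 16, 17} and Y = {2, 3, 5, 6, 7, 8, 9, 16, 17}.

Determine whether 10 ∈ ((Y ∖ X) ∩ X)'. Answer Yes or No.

Yes

10 ∉ Y and 10 ∉ X, so 10 ∉ Y ∖ X
10 ∉ (Y ∖ X) and 10 ∉ X, so 10 ∉ (Y ∖ X) ∩ X
10 ∈ ((Y ∖ X) ∩ X)' since 10 ∉ ((Y ∖ X) ∩ X)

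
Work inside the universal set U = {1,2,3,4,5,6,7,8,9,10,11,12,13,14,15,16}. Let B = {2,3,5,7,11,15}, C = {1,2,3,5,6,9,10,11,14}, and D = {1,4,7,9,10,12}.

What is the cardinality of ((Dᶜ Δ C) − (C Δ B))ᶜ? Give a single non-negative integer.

13

Dᶜ = {2,3,5,6,8,11,13,14,15,16}
Dᶜ Δ C = {1,8,9,10,13,15,16}
C Δ B = {1,6,7,9,10,14,15}
(Dᶜ Δ C) − (C Δ B) = {8,13,16}
((Dᶜ Δ C) − (C Δ B))ᶜ = {1,2,3,4,5,6,7,9,10,11,12,14,15}
|((Dᶜ Δ C) − (C Δ B))ᶜ| = 13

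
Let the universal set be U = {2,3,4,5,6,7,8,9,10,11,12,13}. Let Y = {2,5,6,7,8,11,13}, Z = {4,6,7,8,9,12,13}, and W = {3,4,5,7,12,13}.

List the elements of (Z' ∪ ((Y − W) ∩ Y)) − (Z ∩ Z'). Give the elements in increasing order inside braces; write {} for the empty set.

Z' = {2,3,5,10,11}
Y − W = {2,6,8,11}
(Y − W) ∩ Y = {2,6,8,11}
Z' ∪ ((Y − W) ∩ Y) = {2,3,5,6,8,10,11}
Z ∩ Z' = {}
(Z' ∪ ((Y − W) ∩ Y)) − (Z ∩ Z') = {2,3,5,6,8,10,11}

{2,3,5,6,8,10,11}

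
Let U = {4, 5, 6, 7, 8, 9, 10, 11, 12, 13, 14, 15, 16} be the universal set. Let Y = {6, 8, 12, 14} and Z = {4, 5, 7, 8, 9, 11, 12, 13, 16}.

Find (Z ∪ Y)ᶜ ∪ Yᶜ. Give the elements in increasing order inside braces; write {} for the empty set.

Z ∪ Y = {4, 5, 6, 7, 8, 9, 11, 12, 13, 14, 16}
(Z ∪ Y)ᶜ = {10, 15}
Yᶜ = {4, 5, 7, 9, 10, 11, 13, 15, 16}
(Z ∪ Y)ᶜ ∪ Yᶜ = {4, 5, 7, 9, 10, 11, 13, 15, 16}

{4, 5, 7, 9, 10, 11, 13, 15, 16}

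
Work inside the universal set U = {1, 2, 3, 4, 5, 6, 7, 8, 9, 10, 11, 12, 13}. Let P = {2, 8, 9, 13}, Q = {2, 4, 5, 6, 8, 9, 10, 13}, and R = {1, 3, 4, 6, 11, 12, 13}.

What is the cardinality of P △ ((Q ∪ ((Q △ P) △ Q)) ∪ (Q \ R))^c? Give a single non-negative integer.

9

Q △ P = {4, 5, 6, 10}
(Q △ P) △ Q = {2, 8, 9, 13}
Q ∪ ((Q △ P) △ Q) = {2, 4, 5, 6, 8, 9, 10, 13}
Q \ R = {2, 5, 8, 9, 10}
(Q ∪ ((Q △ P) △ Q)) ∪ (Q \ R) = {2, 4, 5, 6, 8, 9, 10, 13}
((Q ∪ ((Q △ P) △ Q)) ∪ (Q \ R))^c = {1, 3, 7, 11, 12}
P △ ((Q ∪ ((Q △ P) △ Q)) ∪ (Q \ R))^c = {1, 2, 3, 7, 8, 9, 11, 12, 13}
|P △ ((Q ∪ ((Q △ P) △ Q)) ∪ (Q \ R))^c| = 9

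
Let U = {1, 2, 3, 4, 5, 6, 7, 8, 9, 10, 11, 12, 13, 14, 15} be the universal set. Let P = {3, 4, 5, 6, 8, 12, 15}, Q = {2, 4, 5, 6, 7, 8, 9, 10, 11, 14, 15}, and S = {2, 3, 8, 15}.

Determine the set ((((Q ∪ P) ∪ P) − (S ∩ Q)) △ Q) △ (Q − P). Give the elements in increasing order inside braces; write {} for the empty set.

Q ∪ P = {2, 3, 4, 5, 6, 7, 8, 9, 10, 11, 12, 14, 15}
(Q ∪ P) ∪ P = {2, 3, 4, 5, 6, 7, 8, 9, 10, 11, 12, 14, 15}
S ∩ Q = {2, 8, 15}
((Q ∪ P) ∪ P) − (S ∩ Q) = {3, 4, 5, 6, 7, 9, 10, 11, 12, 14}
(((Q ∪ P) ∪ P) − (S ∩ Q)) △ Q = {2, 3, 8, 12, 15}
Q − P = {2, 7, 9, 10, 11, 14}
((((Q ∪ P) ∪ P) − (S ∩ Q)) △ Q) △ (Q − P) = {3, 7, 8, 9, 10, 11, 12, 14, 15}

{3, 7, 8, 9, 10, 11, 12, 14, 15}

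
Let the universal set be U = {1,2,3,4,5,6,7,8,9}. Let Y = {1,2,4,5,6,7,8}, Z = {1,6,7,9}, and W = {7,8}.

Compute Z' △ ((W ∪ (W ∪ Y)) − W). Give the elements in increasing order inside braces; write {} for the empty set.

{1,3,6,8}

Z' = {2,3,4,5,8}
W ∪ Y = {1,2,4,5,6,7,8}
W ∪ (W ∪ Y) = {1,2,4,5,6,7,8}
(W ∪ (W ∪ Y)) − W = {1,2,4,5,6}
Z' △ ((W ∪ (W ∪ Y)) − W) = {1,3,6,8}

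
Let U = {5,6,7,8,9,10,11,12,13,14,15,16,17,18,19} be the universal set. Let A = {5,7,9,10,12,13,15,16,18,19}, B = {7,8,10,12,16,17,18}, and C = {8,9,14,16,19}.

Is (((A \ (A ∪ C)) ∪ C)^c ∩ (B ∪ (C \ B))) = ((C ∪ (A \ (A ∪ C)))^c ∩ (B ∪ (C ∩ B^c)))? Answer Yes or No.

Yes

A ∪ C = {5,7,8,9,10,12,13,14,15,16,18,19}
A \ (A ∪ C) = {}
(A \ (A ∪ C)) ∪ C = {8,9,14,16,19}
((A \ (A ∪ C)) ∪ C)^c = {5,6,7,10,11,12,13,15,17,18}
C \ B = {9,14,19}
B ∪ (C \ B) = {7,8,9,10,12,14,16,17,18,19}
((A \ (A ∪ C)) ∪ C)^c ∩ (B ∪ (C \ B)) = {7,10,12,17,18}
C ∪ (A \ (A ∪ C)) = {8,9,14,16,19}
(C ∪ (A \ (A ∪ C)))^c = {5,6,7,10,11,12,13,15,17,18}
B^c = {5,6,9,11,13,14,15,19}
C ∩ B^c = {9,14,19}
B ∪ (C ∩ B^c) = {7,8,9,10,12,14,16,17,18,19}
(C ∪ (A \ (A ∪ C)))^c ∩ (B ∪ (C ∩ B^c)) = {7,10,12,17,18}
Both equal {7,10,12,17,18}, so ((A \ (A ∪ C)) ∪ C)^c ∩ (B ∪ (C \ B)) = (C ∪ (A \ (A ∪ C)))^c ∩ (B ∪ (C ∩ B^c)).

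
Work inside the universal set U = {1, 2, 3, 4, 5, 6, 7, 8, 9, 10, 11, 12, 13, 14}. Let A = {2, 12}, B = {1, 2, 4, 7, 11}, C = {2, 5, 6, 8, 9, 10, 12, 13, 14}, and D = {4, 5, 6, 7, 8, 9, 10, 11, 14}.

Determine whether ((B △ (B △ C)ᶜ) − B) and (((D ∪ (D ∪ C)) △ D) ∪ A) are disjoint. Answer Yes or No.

B △ C = {1, 4, 5, 6, 7, 8, 9, 10, 11, 12, 13, 14}
(B △ C)ᶜ = {2, 3}
B △ (B △ C)ᶜ = {1, 3, 4, 7, 11}
(B △ (B △ C)ᶜ) − B = {3}
D ∪ C = {2, 4, 5, 6, 7, 8, 9, 10, 11, 12, 13, 14}
D ∪ (D ∪ C) = {2, 4, 5, 6, 7, 8, 9, 10, 11, 12, 13, 14}
(D ∪ (D ∪ C)) △ D = {2, 12, 13}
((D ∪ (D ∪ C)) △ D) ∪ A = {2, 12, 13}
{3} and {2, 12, 13} share no elements.

Yes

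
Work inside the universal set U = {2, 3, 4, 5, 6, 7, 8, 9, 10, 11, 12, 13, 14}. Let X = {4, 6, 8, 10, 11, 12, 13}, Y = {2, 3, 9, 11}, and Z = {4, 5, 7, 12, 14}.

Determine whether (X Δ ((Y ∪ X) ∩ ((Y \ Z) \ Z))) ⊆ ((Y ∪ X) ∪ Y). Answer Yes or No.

Yes

Y ∪ X = {2, 3, 4, 6, 8, 9, 10, 11, 12, 13}
Y \ Z = {2, 3, 9, 11}
(Y \ Z) \ Z = {2, 3, 9, 11}
(Y ∪ X) ∩ ((Y \ Z) \ Z) = {2, 3, 9, 11}
X Δ ((Y ∪ X) ∩ ((Y \ Z) \ Z)) = {2, 3, 4, 6, 8, 9, 10, 12, 13}
(Y ∪ X) ∪ Y = {2, 3, 4, 6, 8, 9, 10, 11, 12, 13}
Every element of {2, 3, 4, 6, 8, 9, 10, 12, 13} is in {2, 3, 4, 6, 8, 9, 10, 11, 12, 13}, so X Δ ((Y ∪ X) ∩ ((Y \ Z) \ Z)) ⊆ (Y ∪ X) ∪ Y.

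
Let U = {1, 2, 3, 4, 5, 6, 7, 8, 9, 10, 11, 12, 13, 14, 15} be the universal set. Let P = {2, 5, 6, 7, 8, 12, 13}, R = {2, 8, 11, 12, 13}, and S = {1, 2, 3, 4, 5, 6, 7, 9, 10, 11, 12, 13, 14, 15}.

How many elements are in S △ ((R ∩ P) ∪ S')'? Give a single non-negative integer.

3

R ∩ P = {2, 8, 12, 13}
S' = {8}
(R ∩ P) ∪ S' = {2, 8, 12, 13}
((R ∩ P) ∪ S')' = {1, 3, 4, 5, 6, 7, 9, 10, 11, 14, 15}
S △ ((R ∩ P) ∪ S')' = {2, 12, 13}
|S △ ((R ∩ P) ∪ S')'| = 3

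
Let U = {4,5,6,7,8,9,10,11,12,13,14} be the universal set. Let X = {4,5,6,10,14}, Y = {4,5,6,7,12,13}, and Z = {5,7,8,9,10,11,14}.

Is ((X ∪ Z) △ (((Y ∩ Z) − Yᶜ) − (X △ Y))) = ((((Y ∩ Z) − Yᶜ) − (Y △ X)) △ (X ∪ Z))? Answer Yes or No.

X ∪ Z = {4,5,6,7,8,9,10,11,14}
Y ∩ Z = {5,7}
Yᶜ = {8,9,10,11,14}
(Y ∩ Z) − Yᶜ = {5,7}
X △ Y = {7,10,12,13,14}
((Y ∩ Z) − Yᶜ) − (X △ Y) = {5}
(X ∪ Z) △ (((Y ∩ Z) − Yᶜ) − (X △ Y)) = {4,6,7,8,9,10,11,14}
Y △ X = {7,10,12,13,14}
((Y ∩ Z) − Yᶜ) − (Y △ X) = {5}
(((Y ∩ Z) − Yᶜ) − (Y △ X)) △ (X ∪ Z) = {4,6,7,8,9,10,11,14}
Both equal {4,6,7,8,9,10,11,14}, so (X ∪ Z) △ (((Y ∩ Z) − Yᶜ) − (X △ Y)) = (((Y ∩ Z) − Yᶜ) − (Y △ X)) △ (X ∪ Z).

Yes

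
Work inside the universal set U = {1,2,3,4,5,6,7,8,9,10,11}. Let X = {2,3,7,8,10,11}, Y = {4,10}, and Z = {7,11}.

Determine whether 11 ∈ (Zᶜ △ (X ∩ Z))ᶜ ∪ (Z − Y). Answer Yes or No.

Yes

11 ∈ Z, so 11 ∉ Zᶜ
11 ∈ X and 11 ∈ Z, so 11 ∈ X ∩ Z
11 ∉ Zᶜ and 11 ∈ (X ∩ Z), so 11 ∈ Zᶜ △ (X ∩ Z)
11 ∉ (Zᶜ △ (X ∩ Z))ᶜ since 11 ∈ (Zᶜ △ (X ∩ Z))
11 ∈ Z and 11 ∉ Y, so 11 ∈ Z − Y
11 ∉ (Zᶜ △ (X ∩ Z))ᶜ and 11 ∈ (Z − Y), so 11 ∈ (Zᶜ △ (X ∩ Z))ᶜ ∪ (Z − Y)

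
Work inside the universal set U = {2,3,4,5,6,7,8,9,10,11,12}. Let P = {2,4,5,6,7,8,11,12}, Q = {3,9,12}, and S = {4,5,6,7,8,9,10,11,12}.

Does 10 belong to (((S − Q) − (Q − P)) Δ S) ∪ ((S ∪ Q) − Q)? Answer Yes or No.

10 ∈ S and 10 ∉ Q, so 10 ∈ S − Q
10 ∉ Q and 10 ∉ P, so 10 ∉ Q − P
10 ∈ (S − Q) and 10 ∉ (Q − P), so 10 ∈ (S − Q) − (Q − P)
10 ∈ ((S − Q) − (Q − P)) and 10 ∈ S, so 10 ∉ ((S − Q) − (Q − P)) Δ S
10 ∈ S and 10 ∉ Q, so 10 ∈ S ∪ Q
10 ∈ (S ∪ Q) and 10 ∉ Q, so 10 ∈ (S ∪ Q) − Q
10 ∉ (((S − Q) − (Q − P)) Δ S) and 10 ∈ ((S ∪ Q) − Q), so 10 ∈ (((S − Q) − (Q − P)) Δ S) ∪ ((S ∪ Q) − Q)

Yes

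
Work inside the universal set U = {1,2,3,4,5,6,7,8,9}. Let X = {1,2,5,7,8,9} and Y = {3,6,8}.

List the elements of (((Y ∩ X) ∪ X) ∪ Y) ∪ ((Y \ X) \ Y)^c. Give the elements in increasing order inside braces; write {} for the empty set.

{1,2,3,4,5,6,7,8,9}

Y ∩ X = {8}
(Y ∩ X) ∪ X = {1,2,5,7,8,9}
((Y ∩ X) ∪ X) ∪ Y = {1,2,3,5,6,7,8,9}
Y \ X = {3,6}
(Y \ X) \ Y = {}
((Y \ X) \ Y)^c = {1,2,3,4,5,6,7,8,9}
(((Y ∩ X) ∪ X) ∪ Y) ∪ ((Y \ X) \ Y)^c = {1,2,3,4,5,6,7,8,9}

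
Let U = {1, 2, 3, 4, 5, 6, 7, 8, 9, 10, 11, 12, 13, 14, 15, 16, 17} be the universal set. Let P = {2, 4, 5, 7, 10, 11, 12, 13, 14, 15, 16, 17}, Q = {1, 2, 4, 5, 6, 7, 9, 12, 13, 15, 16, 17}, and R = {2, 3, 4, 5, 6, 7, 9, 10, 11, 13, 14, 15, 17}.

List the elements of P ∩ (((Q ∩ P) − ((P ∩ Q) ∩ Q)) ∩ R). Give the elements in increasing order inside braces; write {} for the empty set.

Q ∩ P = {2, 4, 5, 7, 12, 13, 15, 16, 17}
P ∩ Q = {2, 4, 5, 7, 12, 13, 15, 16, 17}
(P ∩ Q) ∩ Q = {2, 4, 5, 7, 12, 13, 15, 16, 17}
(Q ∩ P) − ((P ∩ Q) ∩ Q) = {}
((Q ∩ P) − ((P ∩ Q) ∩ Q)) ∩ R = {}
P ∩ (((Q ∩ P) − ((P ∩ Q) ∩ Q)) ∩ R) = {}

{}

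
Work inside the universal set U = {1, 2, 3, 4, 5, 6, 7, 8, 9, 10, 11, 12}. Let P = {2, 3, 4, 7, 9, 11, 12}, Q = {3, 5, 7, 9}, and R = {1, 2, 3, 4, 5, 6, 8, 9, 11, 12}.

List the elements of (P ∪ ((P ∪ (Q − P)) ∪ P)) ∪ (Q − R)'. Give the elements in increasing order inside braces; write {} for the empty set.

{1, 2, 3, 4, 5, 6, 7, 8, 9, 10, 11, 12}

Q − P = {5}
P ∪ (Q − P) = {2, 3, 4, 5, 7, 9, 11, 12}
(P ∪ (Q − P)) ∪ P = {2, 3, 4, 5, 7, 9, 11, 12}
P ∪ ((P ∪ (Q − P)) ∪ P) = {2, 3, 4, 5, 7, 9, 11, 12}
Q − R = {7}
(Q − R)' = {1, 2, 3, 4, 5, 6, 8, 9, 10, 11, 12}
(P ∪ ((P ∪ (Q − P)) ∪ P)) ∪ (Q − R)' = {1, 2, 3, 4, 5, 6, 7, 8, 9, 10, 11, 12}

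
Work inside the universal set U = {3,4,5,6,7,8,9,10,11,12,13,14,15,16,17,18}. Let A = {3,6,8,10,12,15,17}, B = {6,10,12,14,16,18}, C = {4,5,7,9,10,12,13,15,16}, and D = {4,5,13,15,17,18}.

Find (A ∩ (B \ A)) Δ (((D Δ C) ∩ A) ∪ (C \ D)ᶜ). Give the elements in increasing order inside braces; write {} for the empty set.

B \ A = {14,16,18}
A ∩ (B \ A) = {}
D Δ C = {7,9,10,12,16,17,18}
(D Δ C) ∩ A = {10,12,17}
C \ D = {7,9,10,12,16}
(C \ D)ᶜ = {3,4,5,6,8,11,13,14,15,17,18}
((D Δ C) ∩ A) ∪ (C \ D)ᶜ = {3,4,5,6,8,10,11,12,13,14,15,17,18}
(A ∩ (B \ A)) Δ (((D Δ C) ∩ A) ∪ (C \ D)ᶜ) = {3,4,5,6,8,10,11,12,13,14,15,17,18}

{3,4,5,6,8,10,11,12,13,14,15,17,18}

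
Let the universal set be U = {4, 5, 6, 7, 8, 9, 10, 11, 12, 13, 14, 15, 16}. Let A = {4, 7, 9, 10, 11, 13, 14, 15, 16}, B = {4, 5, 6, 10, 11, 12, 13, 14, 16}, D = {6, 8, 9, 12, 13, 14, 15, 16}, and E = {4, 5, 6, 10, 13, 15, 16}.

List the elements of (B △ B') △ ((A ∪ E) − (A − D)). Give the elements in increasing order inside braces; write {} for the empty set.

{4, 7, 8, 10, 11, 12}

B' = {7, 8, 9, 15}
B △ B' = {4, 5, 6, 7, 8, 9, 10, 11, 12, 13, 14, 15, 16}
A ∪ E = {4, 5, 6, 7, 9, 10, 11, 13, 14, 15, 16}
A − D = {4, 7, 10, 11}
(A ∪ E) − (A − D) = {5, 6, 9, 13, 14, 15, 16}
(B △ B') △ ((A ∪ E) − (A − D)) = {4, 7, 8, 10, 11, 12}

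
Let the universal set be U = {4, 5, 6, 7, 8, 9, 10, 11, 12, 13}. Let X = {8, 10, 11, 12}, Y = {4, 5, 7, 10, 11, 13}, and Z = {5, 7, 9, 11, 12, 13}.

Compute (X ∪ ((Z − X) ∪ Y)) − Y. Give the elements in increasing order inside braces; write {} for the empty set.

Z − X = {5, 7, 9, 13}
(Z − X) ∪ Y = {4, 5, 7, 9, 10, 11, 13}
X ∪ ((Z − X) ∪ Y) = {4, 5, 7, 8, 9, 10, 11, 12, 13}
(X ∪ ((Z − X) ∪ Y)) − Y = {8, 9, 12}

{8, 9, 12}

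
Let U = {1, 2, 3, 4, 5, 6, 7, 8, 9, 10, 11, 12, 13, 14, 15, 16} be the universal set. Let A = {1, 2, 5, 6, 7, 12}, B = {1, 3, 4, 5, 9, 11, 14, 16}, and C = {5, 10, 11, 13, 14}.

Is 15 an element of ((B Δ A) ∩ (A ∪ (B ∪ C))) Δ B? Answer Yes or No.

No

15 ∉ B and 15 ∉ A, so 15 ∉ B Δ A
15 ∉ B and 15 ∉ C, so 15 ∉ B ∪ C
15 ∉ A and 15 ∉ (B ∪ C), so 15 ∉ A ∪ (B ∪ C)
15 ∉ (B Δ A) and 15 ∉ (A ∪ (B ∪ C)), so 15 ∉ (B Δ A) ∩ (A ∪ (B ∪ C))
15 ∉ ((B Δ A) ∩ (A ∪ (B ∪ C))) and 15 ∉ B, so 15 ∉ ((B Δ A) ∩ (A ∪ (B ∪ C))) Δ B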